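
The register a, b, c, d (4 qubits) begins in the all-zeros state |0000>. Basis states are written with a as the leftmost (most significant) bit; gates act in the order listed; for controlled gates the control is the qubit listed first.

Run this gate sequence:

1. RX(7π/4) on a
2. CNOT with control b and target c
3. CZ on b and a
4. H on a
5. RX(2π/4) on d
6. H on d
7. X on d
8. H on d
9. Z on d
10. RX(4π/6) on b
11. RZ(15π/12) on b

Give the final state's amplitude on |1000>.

|1000> carries amplitude (sqrt(sqrt(2) + 2) - I*sqrt(2 - sqrt(2)))*exp(3*I*pi/8)/8 in the final state. Key observation: gates 6-9 undo each other exactly, leaving only the rest of the circuit to track.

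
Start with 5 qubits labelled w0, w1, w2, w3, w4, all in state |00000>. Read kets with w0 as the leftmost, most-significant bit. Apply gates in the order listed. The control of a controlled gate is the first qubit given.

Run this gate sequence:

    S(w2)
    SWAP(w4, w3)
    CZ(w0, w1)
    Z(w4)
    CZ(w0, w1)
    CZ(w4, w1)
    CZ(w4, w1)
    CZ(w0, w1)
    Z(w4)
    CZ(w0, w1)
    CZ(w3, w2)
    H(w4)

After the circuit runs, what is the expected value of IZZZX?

In the final state, IZZZX has expectation 1. Key observation: gates 3-10 undo each other exactly, leaving only the rest of the circuit to track.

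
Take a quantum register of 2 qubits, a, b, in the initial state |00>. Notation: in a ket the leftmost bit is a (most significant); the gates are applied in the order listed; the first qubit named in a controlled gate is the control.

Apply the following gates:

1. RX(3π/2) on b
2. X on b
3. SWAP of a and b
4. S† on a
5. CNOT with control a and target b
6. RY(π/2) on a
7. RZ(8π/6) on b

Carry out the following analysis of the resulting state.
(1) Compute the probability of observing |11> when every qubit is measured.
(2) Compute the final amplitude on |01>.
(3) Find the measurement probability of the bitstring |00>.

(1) A full measurement returns |11> with probability 1/4.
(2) The final state's coefficient on |01> equals exp(I*pi/6)/2.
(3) A full measurement returns |00> with probability 1/4.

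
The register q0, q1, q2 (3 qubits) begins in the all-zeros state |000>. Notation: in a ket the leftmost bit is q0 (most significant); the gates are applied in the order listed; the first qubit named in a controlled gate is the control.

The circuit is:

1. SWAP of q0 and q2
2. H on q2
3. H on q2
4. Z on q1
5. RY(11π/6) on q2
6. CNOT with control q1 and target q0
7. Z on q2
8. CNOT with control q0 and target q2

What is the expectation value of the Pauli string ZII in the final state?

The expectation value of ZII is 1. Key observation: gates 2-3 undo each other exactly, leaving only the rest of the circuit to track.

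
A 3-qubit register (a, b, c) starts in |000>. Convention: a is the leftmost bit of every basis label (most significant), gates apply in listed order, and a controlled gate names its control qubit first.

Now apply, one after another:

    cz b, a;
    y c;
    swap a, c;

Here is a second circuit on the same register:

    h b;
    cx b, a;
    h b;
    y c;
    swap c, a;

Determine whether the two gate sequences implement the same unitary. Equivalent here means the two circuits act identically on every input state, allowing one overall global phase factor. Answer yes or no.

No: there is an input state on which the two circuits produce genuinely different outputs (not merely differing by a phase).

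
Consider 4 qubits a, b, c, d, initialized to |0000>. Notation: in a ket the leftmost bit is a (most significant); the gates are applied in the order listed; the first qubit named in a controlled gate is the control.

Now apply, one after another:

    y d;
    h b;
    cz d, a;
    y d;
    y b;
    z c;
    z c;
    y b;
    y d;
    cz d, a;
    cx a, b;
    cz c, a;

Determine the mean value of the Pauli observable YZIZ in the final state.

In the final state, YZIZ has expectation 0. Key observation: gates 3-10 undo each other exactly, leaving only the rest of the circuit to track.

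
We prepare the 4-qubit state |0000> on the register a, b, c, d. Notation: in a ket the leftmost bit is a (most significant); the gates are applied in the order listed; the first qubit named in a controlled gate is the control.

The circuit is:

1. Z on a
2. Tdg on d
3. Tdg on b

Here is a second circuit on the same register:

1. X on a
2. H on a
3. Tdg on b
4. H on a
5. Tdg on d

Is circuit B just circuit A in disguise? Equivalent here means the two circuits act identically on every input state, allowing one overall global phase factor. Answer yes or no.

No: there is an input state on which the two circuits produce genuinely different outputs (not merely differing by a phase).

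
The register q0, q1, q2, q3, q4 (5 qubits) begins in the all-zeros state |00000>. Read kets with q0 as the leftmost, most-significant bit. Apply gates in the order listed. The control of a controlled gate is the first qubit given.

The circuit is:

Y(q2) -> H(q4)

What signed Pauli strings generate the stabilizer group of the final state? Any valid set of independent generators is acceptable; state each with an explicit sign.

The stabilizer group can be generated by +IIIIX, +ZIIII, +IZIII, -IIZII, +IIIZI, among other valid generating sets.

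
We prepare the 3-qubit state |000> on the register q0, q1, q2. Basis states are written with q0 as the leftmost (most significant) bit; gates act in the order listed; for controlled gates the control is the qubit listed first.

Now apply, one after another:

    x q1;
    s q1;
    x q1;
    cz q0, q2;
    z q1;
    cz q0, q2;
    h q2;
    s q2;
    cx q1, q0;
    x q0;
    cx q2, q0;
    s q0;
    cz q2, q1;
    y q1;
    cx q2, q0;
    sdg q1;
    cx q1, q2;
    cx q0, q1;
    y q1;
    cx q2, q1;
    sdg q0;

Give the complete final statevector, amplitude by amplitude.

After the circuit, the state carries amplitude -sqrt(2)/2 on |101>, -sqrt(2)/2 on |110>, and 0 on every other basis state.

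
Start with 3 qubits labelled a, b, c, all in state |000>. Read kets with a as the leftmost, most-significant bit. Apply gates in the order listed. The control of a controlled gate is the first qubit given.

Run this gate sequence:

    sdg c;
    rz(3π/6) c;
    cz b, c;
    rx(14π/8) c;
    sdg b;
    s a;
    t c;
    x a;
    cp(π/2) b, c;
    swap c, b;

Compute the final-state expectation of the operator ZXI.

The observable ZXI averages to 1/2.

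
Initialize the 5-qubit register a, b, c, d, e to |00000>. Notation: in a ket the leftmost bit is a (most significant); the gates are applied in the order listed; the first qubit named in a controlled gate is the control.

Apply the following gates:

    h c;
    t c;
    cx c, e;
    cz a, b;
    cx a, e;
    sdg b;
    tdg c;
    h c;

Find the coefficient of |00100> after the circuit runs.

The amplitude on |00100> is 1/2.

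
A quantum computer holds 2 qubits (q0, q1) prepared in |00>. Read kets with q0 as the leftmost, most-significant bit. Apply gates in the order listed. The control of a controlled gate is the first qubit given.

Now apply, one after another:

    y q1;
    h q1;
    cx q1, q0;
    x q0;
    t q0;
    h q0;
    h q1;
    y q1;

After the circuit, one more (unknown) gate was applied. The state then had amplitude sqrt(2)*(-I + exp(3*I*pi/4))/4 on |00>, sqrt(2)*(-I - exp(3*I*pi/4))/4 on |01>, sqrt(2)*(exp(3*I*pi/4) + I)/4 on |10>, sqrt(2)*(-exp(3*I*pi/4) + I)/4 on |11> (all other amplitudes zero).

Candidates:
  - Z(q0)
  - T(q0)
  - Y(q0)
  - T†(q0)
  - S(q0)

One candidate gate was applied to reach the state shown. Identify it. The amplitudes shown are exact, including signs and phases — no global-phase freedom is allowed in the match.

The unique candidate consistent with the amplitudes is Y(q0).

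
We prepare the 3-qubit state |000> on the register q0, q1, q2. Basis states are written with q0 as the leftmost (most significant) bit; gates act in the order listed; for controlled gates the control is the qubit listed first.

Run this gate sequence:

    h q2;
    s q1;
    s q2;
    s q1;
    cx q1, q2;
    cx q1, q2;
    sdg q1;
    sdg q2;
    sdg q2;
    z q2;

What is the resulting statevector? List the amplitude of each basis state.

The final amplitudes are sqrt(2)/2 on |000>, sqrt(2)*I/2 on |001>, and 0 on every other basis state.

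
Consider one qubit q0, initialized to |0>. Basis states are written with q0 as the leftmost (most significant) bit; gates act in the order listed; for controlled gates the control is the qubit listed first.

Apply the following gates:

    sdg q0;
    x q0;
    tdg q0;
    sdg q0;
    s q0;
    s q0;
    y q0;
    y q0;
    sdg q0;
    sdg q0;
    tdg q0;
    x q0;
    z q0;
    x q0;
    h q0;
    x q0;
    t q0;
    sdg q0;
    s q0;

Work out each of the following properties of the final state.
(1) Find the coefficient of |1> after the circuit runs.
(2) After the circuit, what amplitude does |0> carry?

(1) The amplitude on |1> is -sqrt(2)*exp(I*pi/4)/2.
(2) |0> carries amplitude sqrt(2)/2 in the final state.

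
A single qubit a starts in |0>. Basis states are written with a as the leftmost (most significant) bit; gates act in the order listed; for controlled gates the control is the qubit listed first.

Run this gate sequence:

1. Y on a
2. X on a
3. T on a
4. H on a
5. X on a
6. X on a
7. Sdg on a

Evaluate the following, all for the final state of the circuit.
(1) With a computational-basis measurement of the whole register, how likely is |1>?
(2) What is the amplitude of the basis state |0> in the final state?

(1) A full measurement returns |1> with probability 1/2.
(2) |0> carries amplitude sqrt(2)*I/2 in the final state.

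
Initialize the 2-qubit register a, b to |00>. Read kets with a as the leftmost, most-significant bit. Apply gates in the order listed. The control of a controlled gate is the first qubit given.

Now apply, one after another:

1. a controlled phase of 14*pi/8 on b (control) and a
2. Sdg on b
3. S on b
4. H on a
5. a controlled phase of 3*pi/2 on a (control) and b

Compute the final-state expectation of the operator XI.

In the final state, XI has expectation 1.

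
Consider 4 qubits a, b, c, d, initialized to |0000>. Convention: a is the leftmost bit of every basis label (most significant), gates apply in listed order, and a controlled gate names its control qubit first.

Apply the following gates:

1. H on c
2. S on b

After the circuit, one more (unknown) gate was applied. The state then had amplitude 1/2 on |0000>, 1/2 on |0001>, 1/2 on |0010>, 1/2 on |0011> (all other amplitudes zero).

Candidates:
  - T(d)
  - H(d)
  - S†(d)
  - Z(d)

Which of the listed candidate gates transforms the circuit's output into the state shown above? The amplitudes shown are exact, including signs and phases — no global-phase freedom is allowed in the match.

It was H(d) that produced the state shown.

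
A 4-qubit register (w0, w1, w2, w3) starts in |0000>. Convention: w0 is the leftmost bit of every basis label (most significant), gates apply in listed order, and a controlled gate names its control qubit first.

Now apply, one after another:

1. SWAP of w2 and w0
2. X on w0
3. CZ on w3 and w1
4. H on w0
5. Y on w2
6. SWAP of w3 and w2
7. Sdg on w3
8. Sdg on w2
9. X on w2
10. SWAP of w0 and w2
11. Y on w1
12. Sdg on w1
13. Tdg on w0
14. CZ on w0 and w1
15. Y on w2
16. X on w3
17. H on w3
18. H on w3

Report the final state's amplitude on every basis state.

After the circuit, the state carries amplitude -sqrt(2)*exp(I*pi/4)/2 on |1100>, -sqrt(2)*exp(I*pi/4)/2 on |1110>, and 0 on every other basis state. Key observation: steps 17-18 multiply out to the identity, so the circuit reduces to the remaining gates.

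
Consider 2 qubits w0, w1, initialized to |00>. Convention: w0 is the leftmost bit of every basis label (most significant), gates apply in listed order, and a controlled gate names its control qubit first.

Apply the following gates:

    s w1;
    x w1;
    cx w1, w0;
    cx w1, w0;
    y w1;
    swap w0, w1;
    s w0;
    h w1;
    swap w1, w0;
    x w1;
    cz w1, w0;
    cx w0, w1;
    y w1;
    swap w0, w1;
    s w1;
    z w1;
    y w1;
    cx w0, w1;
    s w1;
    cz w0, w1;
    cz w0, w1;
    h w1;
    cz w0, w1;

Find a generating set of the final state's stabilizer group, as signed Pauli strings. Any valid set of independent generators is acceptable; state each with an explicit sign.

The final state is stabilized by the group generated by +YZ, -ZX; other independent generating sets are equally valid. Key observation: gates 20-21 undo each other exactly, leaving only the rest of the circuit to track.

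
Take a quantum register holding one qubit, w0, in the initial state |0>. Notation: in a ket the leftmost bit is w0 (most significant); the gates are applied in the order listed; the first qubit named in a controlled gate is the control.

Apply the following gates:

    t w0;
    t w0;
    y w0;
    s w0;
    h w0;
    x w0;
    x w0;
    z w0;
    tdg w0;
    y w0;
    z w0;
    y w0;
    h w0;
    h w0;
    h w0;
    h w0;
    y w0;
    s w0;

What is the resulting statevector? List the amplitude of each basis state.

The resulting statevector has amplitude sqrt(2)*exp(I*pi/4)/2 on |0>, -sqrt(2)/2 on |1>. Key observation: steps 12-17 multiply out to the identity, so the circuit reduces to the remaining gates.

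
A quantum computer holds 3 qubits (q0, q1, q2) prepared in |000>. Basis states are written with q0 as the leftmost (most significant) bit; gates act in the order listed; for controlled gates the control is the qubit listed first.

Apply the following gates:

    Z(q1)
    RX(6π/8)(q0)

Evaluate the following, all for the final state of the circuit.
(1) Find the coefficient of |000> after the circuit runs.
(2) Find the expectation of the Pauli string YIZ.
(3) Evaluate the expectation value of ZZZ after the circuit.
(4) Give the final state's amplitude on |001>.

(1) The final state's coefficient on |000> equals sqrt(2 - sqrt(2))/2.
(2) The expectation value of YIZ is -sqrt(2)/2.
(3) In the final state, ZZZ has expectation -sqrt(2)/2.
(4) The amplitude on |001> is 0.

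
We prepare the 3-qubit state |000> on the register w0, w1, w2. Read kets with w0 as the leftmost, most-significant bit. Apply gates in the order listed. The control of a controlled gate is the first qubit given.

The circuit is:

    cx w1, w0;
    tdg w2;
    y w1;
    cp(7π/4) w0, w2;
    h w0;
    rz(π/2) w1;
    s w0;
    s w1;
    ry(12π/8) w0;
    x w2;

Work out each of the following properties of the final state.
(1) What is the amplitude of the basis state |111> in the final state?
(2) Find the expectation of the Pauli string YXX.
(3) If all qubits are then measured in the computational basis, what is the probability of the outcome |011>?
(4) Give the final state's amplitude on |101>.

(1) |111> carries amplitude -sqrt(2)/2 in the final state.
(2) The expectation value of YXX is 0.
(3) Outcome |011> occurs with probability 1/2.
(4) The amplitude on |101> is 0.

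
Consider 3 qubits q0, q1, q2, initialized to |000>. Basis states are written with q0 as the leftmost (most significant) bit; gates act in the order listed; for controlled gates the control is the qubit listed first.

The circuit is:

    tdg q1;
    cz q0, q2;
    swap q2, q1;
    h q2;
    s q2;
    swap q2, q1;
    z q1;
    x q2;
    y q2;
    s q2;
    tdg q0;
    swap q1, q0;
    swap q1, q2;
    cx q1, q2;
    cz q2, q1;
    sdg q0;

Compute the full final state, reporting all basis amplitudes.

After the circuit, the state carries amplitude -sqrt(2)*I/2 on |000>, sqrt(2)*I/2 on |100>, and 0 on every other basis state.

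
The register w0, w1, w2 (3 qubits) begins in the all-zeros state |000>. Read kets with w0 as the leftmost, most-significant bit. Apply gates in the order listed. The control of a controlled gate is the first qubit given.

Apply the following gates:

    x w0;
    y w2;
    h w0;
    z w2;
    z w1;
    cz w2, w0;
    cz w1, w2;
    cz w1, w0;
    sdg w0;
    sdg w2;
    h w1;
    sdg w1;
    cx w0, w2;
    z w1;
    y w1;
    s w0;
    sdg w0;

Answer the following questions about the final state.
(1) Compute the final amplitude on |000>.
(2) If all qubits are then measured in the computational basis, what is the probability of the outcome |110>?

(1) |000> carries amplitude 0 in the final state. Key observation: steps 16-17 multiply out to the identity, so the circuit reduces to the remaining gates.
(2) Outcome |110> occurs with probability 1/4.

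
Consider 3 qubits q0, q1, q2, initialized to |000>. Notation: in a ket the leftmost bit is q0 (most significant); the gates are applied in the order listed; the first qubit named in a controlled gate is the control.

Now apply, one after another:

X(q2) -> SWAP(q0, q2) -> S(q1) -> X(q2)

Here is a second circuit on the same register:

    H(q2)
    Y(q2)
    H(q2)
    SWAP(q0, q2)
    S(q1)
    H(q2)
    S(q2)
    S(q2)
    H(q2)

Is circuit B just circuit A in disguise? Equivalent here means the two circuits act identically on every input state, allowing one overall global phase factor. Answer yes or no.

No, they are not equivalent — no single phase factor reconciles the two unitaries.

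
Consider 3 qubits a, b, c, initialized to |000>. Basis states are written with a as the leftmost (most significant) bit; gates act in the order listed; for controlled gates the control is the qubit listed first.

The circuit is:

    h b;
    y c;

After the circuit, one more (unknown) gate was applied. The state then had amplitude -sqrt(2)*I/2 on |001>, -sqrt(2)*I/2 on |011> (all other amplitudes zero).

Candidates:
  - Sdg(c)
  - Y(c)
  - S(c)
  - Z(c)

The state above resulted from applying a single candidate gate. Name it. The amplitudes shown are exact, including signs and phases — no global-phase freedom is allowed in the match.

The applied gate was Z(c).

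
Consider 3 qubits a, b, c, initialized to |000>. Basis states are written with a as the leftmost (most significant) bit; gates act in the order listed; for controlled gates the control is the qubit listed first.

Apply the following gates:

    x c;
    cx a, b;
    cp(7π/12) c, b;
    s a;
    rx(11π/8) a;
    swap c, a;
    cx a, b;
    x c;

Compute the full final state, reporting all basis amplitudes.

The final amplitudes are -I*sin(5*pi/16) on |110>, -cos(5*pi/16) on |111>, and 0 on every other basis state.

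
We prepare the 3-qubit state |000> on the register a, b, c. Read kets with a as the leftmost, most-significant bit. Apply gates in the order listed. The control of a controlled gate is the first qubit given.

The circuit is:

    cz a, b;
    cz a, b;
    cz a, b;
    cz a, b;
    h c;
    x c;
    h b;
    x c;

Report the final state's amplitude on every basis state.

After the circuit, the state carries amplitude 1/2 on |000>, 1/2 on |001>, 1/2 on |010>, 1/2 on |011>, 0 on |100>, 0 on |101>, 0 on |110>, 0 on |111>. Key observation: gates 1-4 undo each other exactly, leaving only the rest of the circuit to track.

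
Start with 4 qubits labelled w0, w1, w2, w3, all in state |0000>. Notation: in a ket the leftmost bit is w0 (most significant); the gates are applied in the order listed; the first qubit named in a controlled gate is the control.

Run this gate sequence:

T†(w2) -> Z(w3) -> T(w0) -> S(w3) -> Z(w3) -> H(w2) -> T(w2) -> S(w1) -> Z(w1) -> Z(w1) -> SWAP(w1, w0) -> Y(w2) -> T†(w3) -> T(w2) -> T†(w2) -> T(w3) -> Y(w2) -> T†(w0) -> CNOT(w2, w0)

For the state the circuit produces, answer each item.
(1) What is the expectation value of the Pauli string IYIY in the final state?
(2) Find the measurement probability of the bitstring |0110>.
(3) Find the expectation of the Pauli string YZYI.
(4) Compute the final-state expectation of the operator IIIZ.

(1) In the final state, IYIY has expectation 0. Key observation: gates 12-17 undo each other exactly, leaving only the rest of the circuit to track.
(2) The probability of measuring |0110> is 0.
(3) The observable YZYI averages to -sqrt(2)/2.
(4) The expectation value of IIIZ is 1.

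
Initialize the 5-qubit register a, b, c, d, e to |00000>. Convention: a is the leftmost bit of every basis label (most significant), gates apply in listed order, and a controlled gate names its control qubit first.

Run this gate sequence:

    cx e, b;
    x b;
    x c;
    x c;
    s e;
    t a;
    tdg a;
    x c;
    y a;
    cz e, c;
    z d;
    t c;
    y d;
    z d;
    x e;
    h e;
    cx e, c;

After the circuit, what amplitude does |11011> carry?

The final state's coefficient on |11011> equals -sqrt(2)*exp(I*pi/4)/2. Key observation: the block from step 3 through step 4 cancels to the identity and can be dropped.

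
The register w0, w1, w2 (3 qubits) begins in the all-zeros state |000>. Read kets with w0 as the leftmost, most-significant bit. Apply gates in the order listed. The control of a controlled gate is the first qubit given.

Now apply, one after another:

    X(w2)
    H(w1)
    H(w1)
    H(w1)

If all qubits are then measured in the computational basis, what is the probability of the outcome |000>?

A full measurement returns |000> with probability 0. Key observation: gates 2-3 undo each other exactly, leaving only the rest of the circuit to track.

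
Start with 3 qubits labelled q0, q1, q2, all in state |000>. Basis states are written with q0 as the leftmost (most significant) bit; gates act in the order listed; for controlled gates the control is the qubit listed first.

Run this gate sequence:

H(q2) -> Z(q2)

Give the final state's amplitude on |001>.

|001> carries amplitude -sqrt(2)/2 in the final state.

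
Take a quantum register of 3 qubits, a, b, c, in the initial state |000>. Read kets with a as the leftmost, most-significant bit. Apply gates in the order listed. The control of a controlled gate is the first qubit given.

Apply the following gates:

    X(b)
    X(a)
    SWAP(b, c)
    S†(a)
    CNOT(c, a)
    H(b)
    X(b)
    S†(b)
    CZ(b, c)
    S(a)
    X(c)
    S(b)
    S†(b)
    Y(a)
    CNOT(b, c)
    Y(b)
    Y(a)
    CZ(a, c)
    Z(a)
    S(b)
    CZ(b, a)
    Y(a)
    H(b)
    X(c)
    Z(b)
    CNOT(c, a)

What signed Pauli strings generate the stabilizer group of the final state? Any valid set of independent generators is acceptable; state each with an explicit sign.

One valid set of independent stabilizer generators is -XZX, -IXZ, -ZIZ (any independent generating set of the same group is equally correct).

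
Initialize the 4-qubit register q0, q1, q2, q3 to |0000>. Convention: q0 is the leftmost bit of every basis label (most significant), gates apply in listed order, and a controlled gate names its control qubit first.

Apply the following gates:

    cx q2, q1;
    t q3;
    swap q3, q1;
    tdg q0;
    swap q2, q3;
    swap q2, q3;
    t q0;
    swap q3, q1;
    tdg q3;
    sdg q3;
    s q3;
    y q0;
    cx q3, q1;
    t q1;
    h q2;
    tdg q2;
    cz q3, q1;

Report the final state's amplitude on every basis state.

The final amplitudes are sqrt(2)*I/2 on |1000>, sqrt(2)*exp(I*pi/4)/2 on |1010>, and 0 on every other basis state. Key observation: gates 2-9 undo each other exactly, leaving only the rest of the circuit to track.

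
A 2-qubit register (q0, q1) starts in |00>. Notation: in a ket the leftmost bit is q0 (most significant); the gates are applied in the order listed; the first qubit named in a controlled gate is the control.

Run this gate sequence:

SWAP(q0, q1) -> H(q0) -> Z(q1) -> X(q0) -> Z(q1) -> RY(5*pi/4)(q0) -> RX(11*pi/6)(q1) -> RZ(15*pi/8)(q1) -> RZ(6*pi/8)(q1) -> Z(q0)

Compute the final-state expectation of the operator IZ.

In the final state, IZ has expectation sqrt(3)/2.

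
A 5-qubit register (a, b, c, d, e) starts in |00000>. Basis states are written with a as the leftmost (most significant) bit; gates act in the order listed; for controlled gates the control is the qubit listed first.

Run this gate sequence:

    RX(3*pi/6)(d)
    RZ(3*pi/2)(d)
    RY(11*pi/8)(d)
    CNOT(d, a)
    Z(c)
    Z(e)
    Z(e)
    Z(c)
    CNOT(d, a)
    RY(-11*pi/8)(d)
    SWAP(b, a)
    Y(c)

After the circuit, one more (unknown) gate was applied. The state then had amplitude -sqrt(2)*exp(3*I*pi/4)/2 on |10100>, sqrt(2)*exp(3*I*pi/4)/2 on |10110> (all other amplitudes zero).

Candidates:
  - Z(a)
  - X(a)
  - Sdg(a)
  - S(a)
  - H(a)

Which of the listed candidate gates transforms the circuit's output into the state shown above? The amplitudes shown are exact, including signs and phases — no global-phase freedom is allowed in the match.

The applied gate was X(a). Key observation: steps 3-10 multiply out to the identity, so the circuit reduces to the remaining gates.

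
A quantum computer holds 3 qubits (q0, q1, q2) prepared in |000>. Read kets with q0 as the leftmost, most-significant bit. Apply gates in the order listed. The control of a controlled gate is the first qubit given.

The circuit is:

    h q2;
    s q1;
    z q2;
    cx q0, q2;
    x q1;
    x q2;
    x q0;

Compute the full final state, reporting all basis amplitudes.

The resulting statevector has amplitude -sqrt(2)/2 on |110>, sqrt(2)/2 on |111>, and 0 on every other basis state.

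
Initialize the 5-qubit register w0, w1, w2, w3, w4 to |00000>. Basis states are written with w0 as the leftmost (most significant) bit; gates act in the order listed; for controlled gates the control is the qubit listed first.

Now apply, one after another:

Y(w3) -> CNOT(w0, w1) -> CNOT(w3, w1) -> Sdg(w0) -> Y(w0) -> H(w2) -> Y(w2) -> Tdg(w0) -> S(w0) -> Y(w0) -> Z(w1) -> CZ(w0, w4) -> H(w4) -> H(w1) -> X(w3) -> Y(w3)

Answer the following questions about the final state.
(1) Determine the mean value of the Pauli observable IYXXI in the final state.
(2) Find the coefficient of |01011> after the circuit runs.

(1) The observable IYXXI averages to 0.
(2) |01011> carries amplitude sqrt(2)*exp(3*I*pi/4)/4 in the final state.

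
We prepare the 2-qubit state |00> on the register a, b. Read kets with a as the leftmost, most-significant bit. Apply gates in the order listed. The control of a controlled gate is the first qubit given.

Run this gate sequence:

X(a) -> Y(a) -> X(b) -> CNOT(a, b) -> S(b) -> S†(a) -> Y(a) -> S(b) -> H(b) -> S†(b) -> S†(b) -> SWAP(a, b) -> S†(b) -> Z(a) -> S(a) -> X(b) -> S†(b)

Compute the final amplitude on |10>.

The amplitude on |10> is sqrt(2)/2.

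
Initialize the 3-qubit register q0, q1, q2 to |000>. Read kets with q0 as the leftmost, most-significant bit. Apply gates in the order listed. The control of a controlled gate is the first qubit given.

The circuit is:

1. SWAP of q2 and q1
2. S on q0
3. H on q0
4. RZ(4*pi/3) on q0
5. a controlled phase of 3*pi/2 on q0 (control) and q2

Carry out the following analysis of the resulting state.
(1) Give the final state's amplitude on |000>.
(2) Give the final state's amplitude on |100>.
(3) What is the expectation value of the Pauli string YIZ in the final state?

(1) The final state's coefficient on |000> equals -sqrt(2)*exp(I*pi/3)/2.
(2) |100> carries amplitude sqrt(2)*exp(2*I*pi/3)/2 in the final state.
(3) The expectation value of YIZ is -sqrt(3)/2.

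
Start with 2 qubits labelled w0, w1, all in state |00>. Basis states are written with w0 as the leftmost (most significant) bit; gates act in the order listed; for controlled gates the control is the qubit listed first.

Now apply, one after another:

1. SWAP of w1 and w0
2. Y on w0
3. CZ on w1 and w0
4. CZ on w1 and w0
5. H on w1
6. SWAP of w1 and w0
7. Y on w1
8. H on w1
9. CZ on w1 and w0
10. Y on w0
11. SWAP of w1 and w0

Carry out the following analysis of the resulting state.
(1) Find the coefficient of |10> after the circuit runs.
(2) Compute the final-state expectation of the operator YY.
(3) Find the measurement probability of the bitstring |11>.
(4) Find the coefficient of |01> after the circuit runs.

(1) |10> carries amplitude I/2 in the final state.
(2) In the final state, YY has expectation 1.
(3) A full measurement returns |11> with probability 1/4.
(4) |01> carries amplitude I/2 in the final state.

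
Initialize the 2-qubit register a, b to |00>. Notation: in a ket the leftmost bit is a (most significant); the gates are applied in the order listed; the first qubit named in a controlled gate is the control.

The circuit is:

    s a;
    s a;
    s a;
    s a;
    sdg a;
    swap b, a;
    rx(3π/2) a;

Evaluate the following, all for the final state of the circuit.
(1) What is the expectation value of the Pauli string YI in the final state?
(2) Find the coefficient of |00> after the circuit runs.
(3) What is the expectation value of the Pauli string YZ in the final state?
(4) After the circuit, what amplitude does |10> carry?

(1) The expectation value of YI is 1.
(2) |00> carries amplitude -sqrt(2)/2 in the final state.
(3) The expectation value of YZ is 1.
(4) The final state's coefficient on |10> equals -sqrt(2)*I/2.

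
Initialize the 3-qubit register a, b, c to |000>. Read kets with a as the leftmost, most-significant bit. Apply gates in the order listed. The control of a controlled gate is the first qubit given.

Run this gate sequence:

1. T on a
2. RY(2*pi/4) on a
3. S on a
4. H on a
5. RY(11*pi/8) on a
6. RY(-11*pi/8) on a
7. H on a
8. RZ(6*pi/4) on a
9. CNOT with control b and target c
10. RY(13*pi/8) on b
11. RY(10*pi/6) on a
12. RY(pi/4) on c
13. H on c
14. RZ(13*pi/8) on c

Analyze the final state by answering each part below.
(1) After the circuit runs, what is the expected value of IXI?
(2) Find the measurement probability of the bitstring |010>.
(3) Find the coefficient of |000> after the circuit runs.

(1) In the final state, IXI has expectation -sqrt(sqrt(2) + 2)/2. Key observation: gates 4-7 undo each other exactly, leaving only the rest of the circuit to track.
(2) A full measurement returns |010> with probability sqrt(3)*sqrt(1/2 - sqrt(2)/4)*sqrt(sqrt(2)/4 + 1/2)*sin(3*pi/16)**2*cos(5*pi/16)**4/4 + sqrt(1/2 - sqrt(2)/4)*sqrt(sqrt(2)/4 + 1/2)*sin(3*pi/16)**2*cos(5*pi/16)**4/2 + sqrt(3)*sin(3*pi/16)**2*cos(5*pi/16)**4/8 + sin(3*pi/16)**2*cos(5*pi/16)**4/4 + sqrt(3)*sqrt(1/2 - sqrt(2)/4)*sqrt(sqrt(2)/4 + 1/2)*sin(3*pi/16)**2*sin(5*pi/16)**2*cos(5*pi/16)**2/2 + sqrt(3)*sqrt(1/2 - sqrt(2)/4)*sqrt(sqrt(2)/4 + 1/2)*sin(3*pi/16)**2*sin(5*pi/16)**4/4 + sqrt(1/2 - sqrt(2)/4)*sqrt(sqrt(2)/4 + 1/2)*sin(3*pi/16)**2*sin(5*pi/16)**2*cos(5*pi/16)**2 + sqrt(1/2 - sqrt(2)/4)*sqrt(sqrt(2)/4 + 1/2)*sin(3*pi/16)**2*sin(5*pi/16)**4/2 + sqrt(3)*sin(3*pi/16)**2*sin(5*pi/16)**2*cos(5*pi/16)**2/4 + sqrt(3)*sin(3*pi/16)**2*sin(5*pi/16)**4/8 + sin(3*pi/16)**2*sin(5*pi/16)**2*cos(5*pi/16)**2/2 + sin(3*pi/16)**2*sin(5*pi/16)**4/4.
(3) The amplitude on |000> is I*sqrt(1/2 - sqrt(2)/4)*exp(-I*pi/16)*cos(3*pi/16)*cos(5*pi/16)**2/4 + sqrt(3)*sqrt(1/2 - sqrt(2)/4)*exp(7*I*pi/16)*cos(3*pi/16)*cos(5*pi/16)**2/4 + I*sqrt(1/2 - sqrt(2)/4)*exp(-I*pi/16)*sin(5*pi/16)**2*cos(3*pi/16)/4 + I*sqrt(sqrt(2)/4 + 1/2)*exp(-I*pi/16)*cos(3*pi/16)*cos(5*pi/16)**2/4 + sqrt(3)*sqrt(1/2 - sqrt(2)/4)*exp(7*I*pi/16)*sin(5*pi/16)**2*cos(3*pi/16)/4 + sqrt(3)*sqrt(sqrt(2)/4 + 1/2)*exp(7*I*pi/16)*cos(3*pi/16)*cos(5*pi/16)**2/4 + I*sqrt(sqrt(2)/4 + 1/2)*exp(-I*pi/16)*sin(5*pi/16)**2*cos(3*pi/16)/4 + sqrt(3)*sqrt(sqrt(2)/4 + 1/2)*exp(7*I*pi/16)*sin(5*pi/16)**2*cos(3*pi/16)/4.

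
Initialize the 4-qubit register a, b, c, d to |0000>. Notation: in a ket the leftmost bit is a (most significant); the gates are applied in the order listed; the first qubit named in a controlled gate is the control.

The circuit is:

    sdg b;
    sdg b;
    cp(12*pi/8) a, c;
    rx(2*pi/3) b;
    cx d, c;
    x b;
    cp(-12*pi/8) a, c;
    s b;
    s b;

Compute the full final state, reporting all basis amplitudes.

The resulting statevector has amplitude -sqrt(3)*I/2 on |0000>, -1/2 on |0100>, and 0 on every other basis state.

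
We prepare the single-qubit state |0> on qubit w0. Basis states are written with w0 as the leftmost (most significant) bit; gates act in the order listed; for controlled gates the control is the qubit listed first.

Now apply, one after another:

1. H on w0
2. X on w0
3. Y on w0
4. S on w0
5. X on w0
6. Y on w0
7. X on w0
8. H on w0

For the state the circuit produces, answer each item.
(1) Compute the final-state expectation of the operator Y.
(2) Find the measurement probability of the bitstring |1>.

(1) In the final state, Y has expectation 1.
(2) A full measurement returns |1> with probability 1/2.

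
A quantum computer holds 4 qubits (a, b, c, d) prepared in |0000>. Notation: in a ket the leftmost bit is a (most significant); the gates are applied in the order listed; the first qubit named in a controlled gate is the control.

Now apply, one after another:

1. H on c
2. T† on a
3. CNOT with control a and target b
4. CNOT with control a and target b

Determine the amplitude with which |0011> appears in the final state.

|0011> carries amplitude 0 in the final state. Key observation: the block from step 3 through step 4 cancels to the identity and can be dropped.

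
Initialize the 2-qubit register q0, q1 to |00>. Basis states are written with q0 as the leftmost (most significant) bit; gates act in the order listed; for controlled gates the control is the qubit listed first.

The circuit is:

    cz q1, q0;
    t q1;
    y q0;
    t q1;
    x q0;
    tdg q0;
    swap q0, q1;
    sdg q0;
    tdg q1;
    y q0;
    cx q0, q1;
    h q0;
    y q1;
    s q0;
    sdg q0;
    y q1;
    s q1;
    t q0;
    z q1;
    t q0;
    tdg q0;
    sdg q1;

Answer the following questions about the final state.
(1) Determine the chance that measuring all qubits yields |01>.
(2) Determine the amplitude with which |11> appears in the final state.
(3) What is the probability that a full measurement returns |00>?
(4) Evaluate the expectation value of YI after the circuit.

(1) A full measurement returns |01> with probability 1/2. Key observation: gates 13-16 undo each other exactly, leaving only the rest of the circuit to track.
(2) |11> carries amplitude -sqrt(2)*exp(I*pi/4)/2 in the final state.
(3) The probability of measuring |00> is 0.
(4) In the final state, YI has expectation -sqrt(2)/2.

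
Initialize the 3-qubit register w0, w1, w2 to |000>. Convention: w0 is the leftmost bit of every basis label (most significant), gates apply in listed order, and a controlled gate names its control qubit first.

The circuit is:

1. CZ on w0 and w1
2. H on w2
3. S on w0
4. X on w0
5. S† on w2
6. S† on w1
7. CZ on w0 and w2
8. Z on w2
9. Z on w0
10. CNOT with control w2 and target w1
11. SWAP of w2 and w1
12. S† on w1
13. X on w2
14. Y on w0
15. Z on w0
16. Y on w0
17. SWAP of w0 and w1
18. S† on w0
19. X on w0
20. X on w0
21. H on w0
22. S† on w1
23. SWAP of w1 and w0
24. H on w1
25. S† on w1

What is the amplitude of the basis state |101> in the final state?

The amplitude on |101> is sqrt(2)*I/2. Key observation: the block from step 19 through step 20 cancels to the identity and can be dropped.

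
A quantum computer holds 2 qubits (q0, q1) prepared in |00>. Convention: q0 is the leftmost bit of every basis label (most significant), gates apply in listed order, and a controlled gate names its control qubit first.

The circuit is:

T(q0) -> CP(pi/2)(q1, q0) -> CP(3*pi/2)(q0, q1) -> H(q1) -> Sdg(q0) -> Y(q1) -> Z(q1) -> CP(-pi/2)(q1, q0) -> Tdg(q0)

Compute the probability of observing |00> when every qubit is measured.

The probability of measuring |00> is 1/2.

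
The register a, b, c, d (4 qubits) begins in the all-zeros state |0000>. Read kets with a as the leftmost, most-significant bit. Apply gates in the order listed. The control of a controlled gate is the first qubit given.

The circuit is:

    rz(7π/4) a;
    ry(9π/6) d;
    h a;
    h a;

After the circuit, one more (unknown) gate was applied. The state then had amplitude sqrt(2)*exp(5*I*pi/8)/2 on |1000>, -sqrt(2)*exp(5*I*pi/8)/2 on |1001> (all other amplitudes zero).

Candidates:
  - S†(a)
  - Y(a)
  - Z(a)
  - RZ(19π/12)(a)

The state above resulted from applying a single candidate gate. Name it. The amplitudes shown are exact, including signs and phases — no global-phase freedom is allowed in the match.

The unique candidate consistent with the amplitudes is Y(a).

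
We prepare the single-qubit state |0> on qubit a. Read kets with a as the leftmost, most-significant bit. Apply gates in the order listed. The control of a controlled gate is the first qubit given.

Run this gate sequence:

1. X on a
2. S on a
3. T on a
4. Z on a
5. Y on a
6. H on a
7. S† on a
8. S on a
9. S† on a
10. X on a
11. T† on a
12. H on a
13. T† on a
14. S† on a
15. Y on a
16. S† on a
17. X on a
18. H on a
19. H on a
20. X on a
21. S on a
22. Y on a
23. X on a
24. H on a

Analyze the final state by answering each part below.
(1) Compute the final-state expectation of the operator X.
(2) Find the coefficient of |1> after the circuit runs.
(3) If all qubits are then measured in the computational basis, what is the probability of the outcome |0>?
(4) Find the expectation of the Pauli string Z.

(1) The expectation value of X is -sqrt(2)/2.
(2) The final state's coefficient on |1> equals sqrt(2)*(2 - exp(I*pi/4) - exp(3*I*pi/4))/4.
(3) A full measurement returns |0> with probability 1/4.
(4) The observable Z averages to -1/2.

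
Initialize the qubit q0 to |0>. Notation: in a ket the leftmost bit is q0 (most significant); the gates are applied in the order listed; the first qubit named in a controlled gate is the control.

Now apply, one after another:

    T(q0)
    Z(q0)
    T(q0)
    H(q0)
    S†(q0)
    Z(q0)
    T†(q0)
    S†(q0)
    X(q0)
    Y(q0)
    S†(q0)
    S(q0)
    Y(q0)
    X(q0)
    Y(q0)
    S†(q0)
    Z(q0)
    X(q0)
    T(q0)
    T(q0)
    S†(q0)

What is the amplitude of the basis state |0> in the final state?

|0> carries amplitude -sqrt(2)/2 in the final state.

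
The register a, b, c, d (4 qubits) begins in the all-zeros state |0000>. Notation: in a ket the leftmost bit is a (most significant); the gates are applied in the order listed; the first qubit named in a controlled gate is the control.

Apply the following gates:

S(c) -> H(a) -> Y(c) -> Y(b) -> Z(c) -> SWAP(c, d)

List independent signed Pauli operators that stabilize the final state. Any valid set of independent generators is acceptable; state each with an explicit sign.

The final state is stabilized by the group generated by +XIII, -IZII, +IIZI, -IIIZ; other independent generating sets are equally valid.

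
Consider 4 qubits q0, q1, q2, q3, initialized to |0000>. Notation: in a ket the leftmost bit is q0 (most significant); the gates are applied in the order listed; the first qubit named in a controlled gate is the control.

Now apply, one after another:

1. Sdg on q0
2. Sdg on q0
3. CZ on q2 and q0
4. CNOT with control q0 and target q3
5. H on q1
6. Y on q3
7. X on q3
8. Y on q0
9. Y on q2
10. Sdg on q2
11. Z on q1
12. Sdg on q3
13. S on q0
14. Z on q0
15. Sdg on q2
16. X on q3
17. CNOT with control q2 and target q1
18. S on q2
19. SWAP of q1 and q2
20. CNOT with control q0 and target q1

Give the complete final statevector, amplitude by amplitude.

The final amplitudes are -sqrt(2)*I/2 on |1001>, sqrt(2)*I/2 on |1011>, and 0 on every other basis state.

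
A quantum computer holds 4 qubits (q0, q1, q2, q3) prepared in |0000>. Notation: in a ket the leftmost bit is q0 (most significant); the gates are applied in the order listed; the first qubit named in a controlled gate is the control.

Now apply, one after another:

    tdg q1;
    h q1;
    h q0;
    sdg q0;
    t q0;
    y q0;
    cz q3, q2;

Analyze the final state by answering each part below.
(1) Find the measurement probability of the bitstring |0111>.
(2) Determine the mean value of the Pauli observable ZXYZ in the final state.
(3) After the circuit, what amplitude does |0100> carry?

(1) The probability of measuring |0111> is 0.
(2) The observable ZXYZ averages to 0.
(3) The final state's coefficient on |0100> equals -exp(I*pi/4)/2.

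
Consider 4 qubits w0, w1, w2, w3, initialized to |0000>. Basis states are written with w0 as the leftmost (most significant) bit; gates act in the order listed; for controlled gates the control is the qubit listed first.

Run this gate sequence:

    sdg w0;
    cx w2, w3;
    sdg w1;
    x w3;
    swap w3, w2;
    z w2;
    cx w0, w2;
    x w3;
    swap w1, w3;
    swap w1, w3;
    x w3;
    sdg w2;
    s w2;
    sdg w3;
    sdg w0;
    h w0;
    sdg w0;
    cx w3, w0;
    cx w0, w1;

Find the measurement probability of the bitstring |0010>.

The probability of measuring |0010> is 1/2. Key observation: gates 8-11 undo each other exactly, leaving only the rest of the circuit to track.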